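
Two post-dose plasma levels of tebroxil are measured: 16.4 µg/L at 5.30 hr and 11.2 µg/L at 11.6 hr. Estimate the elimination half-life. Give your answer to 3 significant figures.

k = ln(C₁/C₂) / (t₂ − t₁) = ln(16.4/11.2) / (11.6 − 5.30)
  = 0.3814 / 6.300 = 0.06053 hr⁻¹
t½ = ln 2 / k = ln 2 / 0.06053 ≈ 11.5 hours

11.5 hours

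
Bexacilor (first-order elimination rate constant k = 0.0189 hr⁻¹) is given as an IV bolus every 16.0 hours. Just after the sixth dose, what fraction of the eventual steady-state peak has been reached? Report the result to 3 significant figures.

f_n = 1 − e^(−nkτ) = 1 − e^(−6 × 0.01890 × 16.0) = 1 − e^(−1.814) = 1 − 0.1629 ≈ 0.837

0.837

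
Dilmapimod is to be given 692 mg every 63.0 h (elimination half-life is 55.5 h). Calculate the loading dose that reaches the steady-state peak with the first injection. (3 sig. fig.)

1270 mg

k = ln 2 / 55.5 = 0.01249 h⁻¹
Accumulation ratio R = 1 / (1 − e^(−kτ)) = 1 / (1 − e^(−0.01249×63.0)) = 1 / (1 − 0.4553) = 1.836
Loading dose = maintenance dose × R = 692 × 1.836 ≈ 1270 mg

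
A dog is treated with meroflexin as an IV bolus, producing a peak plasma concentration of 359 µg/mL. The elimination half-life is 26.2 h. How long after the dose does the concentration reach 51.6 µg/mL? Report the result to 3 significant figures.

k = ln 2 / 26.2 = 0.02646 h⁻¹
C(t) = C₀ e^(−kt)  ⇒  t = ln(C₀/C) / k
t = ln(359/51.6) / 0.02646 = 1.940 / 0.02646 ≈ 73.3 hours

73.3 hours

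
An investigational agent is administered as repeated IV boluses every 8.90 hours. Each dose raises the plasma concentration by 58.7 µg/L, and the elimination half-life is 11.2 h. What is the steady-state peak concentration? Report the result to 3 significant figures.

139 µg/L

k = ln 2 / 11.2 = 0.06189 h⁻¹
Fraction remaining after one interval: e^(−kτ) = e^(−0.06189 × 8.90) = 0.5765
R = 1 / (1 − 0.5765) = 2.361
Css,max = 58.7 × 2.361 ≈ 139 µg/L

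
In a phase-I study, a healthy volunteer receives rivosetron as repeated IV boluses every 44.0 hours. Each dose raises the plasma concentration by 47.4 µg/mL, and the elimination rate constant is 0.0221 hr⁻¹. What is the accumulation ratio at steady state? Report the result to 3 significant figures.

Fraction remaining after one interval: e^(−kτ) = e^(−0.02210 × 44.0) = 0.3782
R = 1 / (1 − 0.3782) = 1 / 0.6218 ≈ 1.61

1.61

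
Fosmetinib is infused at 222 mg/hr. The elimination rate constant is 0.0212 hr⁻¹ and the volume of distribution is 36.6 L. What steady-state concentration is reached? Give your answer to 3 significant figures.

286 mg/L

CL = k · V = 0.0212 × 36.6 = 0.7759 L/hr
Css = rate / CL = 222 / 0.7759 ≈ 286 mg/L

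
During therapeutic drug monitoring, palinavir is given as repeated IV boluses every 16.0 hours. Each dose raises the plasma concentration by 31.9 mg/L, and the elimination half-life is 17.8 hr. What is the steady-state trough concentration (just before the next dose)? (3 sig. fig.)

k = ln 2 / 17.8 = 0.03894 hr⁻¹
Fraction remaining after one interval: e^(−kτ) = e^(−0.03894 × 16.0) = 0.5363
R = 1 / (1 − 0.5363) = 2.157
Css,max = 31.9 × 2.157 = 68.80 mg/L
Css,min = Css,max × e^(−kτ) = 68.80 × 0.5363 ≈ 36.9 mg/L

36.9 mg/L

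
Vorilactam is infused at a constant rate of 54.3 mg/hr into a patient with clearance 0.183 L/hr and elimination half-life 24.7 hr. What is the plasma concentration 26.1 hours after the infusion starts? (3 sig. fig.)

Css = rate / CL = 54.3 / 0.183 = 296.7 mg/L
k = ln 2 / 24.7 = 0.02806 hr⁻¹
C(t) = Css (1 − e^(−kt)) = 296.7 × (1 − e^(−0.7324)) = 296.7 × 0.5193 ≈ 154 mg/L

154 mg/L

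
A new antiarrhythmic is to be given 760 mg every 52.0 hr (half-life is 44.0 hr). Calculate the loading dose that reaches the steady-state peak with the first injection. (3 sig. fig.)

1360 mg

k = ln 2 / 44.0 = 0.01575 hr⁻¹
Accumulation ratio R = 1 / (1 − e^(−kτ)) = 1 / (1 − e^(−0.01575×52.0)) = 1 / (1 − 0.4408) = 1.788
Loading dose = maintenance dose × R = 760 × 1.788 ≈ 1360 mg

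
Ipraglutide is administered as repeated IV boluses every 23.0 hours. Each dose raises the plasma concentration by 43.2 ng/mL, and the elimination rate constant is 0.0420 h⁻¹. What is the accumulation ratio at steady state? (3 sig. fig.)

Fraction remaining after one interval: e^(−kτ) = e^(−0.04200 × 23.0) = 0.3806
R = 1 / (1 − 0.3806) = 1 / 0.6194 ≈ 1.61

1.61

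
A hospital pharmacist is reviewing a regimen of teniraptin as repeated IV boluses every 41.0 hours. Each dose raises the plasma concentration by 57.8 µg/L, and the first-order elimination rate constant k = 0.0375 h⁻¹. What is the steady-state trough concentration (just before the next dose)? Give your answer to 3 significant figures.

15.8 µg/L

Fraction remaining after one interval: e^(−kτ) = e^(−0.03750 × 41.0) = 0.2149
R = 1 / (1 − 0.2149) = 1.274
Css,max = 57.8 × 1.274 = 73.62 µg/L
Css,min = Css,max × e^(−kτ) = 73.62 × 0.2149 ≈ 15.8 µg/L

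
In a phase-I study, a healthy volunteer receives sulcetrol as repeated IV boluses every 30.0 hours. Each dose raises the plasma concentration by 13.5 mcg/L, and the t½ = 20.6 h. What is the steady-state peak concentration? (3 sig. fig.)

21.2 mcg/L

k = ln 2 / 20.6 = 0.03365 h⁻¹
Fraction remaining after one interval: e^(−kτ) = e^(−0.03365 × 30.0) = 0.3644
R = 1 / (1 − 0.3644) = 1.573
Css,max = 13.5 × 1.573 ≈ 21.2 mcg/L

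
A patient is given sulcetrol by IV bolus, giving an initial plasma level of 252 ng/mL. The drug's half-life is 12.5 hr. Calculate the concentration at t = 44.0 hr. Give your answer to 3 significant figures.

k = ln 2 / 12.5 = 0.05545 hr⁻¹
C(t) = C₀ e^(−kt) = 252 × e^(−0.05545 × 44.0) = 252 × e^(−2.440) = 252 × 0.08717 ≈ 22.0 ng/mL

22.0 ng/mL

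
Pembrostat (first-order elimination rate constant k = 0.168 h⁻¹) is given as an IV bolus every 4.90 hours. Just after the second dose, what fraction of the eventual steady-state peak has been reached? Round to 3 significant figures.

f_n = 1 − e^(−nkτ) = 1 − e^(−2 × 0.1680 × 4.90) = 1 − e^(−1.646) = 1 − 0.1927 ≈ 0.807

0.807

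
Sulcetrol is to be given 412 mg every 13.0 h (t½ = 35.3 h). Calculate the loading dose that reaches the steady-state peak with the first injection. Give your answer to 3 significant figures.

k = ln 2 / 35.3 = 0.01964 h⁻¹
Accumulation ratio R = 1 / (1 − e^(−kτ)) = 1 / (1 − e^(−0.01964×13.0)) = 1 / (1 − 0.7747) = 4.439
Loading dose = maintenance dose × R = 412 × 4.439 ≈ 1830 mg

1830 mg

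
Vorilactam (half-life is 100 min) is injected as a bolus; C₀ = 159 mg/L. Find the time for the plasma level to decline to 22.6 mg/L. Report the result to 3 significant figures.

281 minutes

k = ln 2 / 100 = 0.006931 min⁻¹
C(t) = C₀ e^(−kt)  ⇒  t = ln(C₀/C) / k
t = ln(159/22.6) / 0.006931 = 1.951 / 0.006931 ≈ 281 minutes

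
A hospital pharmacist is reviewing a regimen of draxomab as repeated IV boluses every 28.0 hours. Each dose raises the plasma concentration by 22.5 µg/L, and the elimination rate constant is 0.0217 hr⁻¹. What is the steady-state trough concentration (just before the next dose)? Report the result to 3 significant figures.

Fraction remaining after one interval: e^(−kτ) = e^(−0.02170 × 28.0) = 0.5447
R = 1 / (1 − 0.5447) = 2.196
Css,max = 22.5 × 2.196 = 49.41 µg/L
Css,min = Css,max × e^(−kτ) = 49.41 × 0.5447 ≈ 26.9 µg/L

26.9 µg/L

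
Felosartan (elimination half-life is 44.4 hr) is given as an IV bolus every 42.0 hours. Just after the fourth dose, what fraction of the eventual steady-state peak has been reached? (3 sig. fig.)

0.927

k = ln 2 / 44.4 = 0.01561 hr⁻¹
f_n = 1 − e^(−nkτ) = 1 − e^(−4 × 0.01561 × 42.0) = 1 − e^(−2.623) = 1 − 0.07261 ≈ 0.927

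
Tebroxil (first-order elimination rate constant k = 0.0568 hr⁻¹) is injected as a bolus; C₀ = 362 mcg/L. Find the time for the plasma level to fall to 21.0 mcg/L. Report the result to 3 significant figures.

C(t) = C₀ e^(−kt)  ⇒  t = ln(C₀/C) / k
t = ln(362/21.0) / 0.05680 = 2.847 / 0.05680 ≈ 50.1 hours

50.1 hours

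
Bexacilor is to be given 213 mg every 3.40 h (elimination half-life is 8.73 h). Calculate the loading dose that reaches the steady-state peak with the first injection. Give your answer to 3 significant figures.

k = ln 2 / 8.73 = 0.07940 h⁻¹
Accumulation ratio R = 1 / (1 − e^(−kτ)) = 1 / (1 − e^(−0.07940×3.40)) = 1 / (1 − 0.7634) = 4.227
Loading dose = maintenance dose × R = 213 × 4.227 ≈ 900 mg

900 mg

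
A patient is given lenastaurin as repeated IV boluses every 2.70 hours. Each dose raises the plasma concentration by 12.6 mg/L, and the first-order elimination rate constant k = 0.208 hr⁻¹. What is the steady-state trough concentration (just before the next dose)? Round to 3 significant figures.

16.7 mg/L

Fraction remaining after one interval: e^(−kτ) = e^(−0.2080 × 2.70) = 0.5703
R = 1 / (1 − 0.5703) = 2.327
Css,max = 12.6 × 2.327 = 29.32 mg/L
Css,min = Css,max × e^(−kτ) = 29.32 × 0.5703 ≈ 16.7 mg/L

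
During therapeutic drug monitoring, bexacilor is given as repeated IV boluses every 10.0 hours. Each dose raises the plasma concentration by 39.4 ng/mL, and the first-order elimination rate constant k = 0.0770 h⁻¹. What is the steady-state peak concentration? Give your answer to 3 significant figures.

Fraction remaining after one interval: e^(−kτ) = e^(−0.07700 × 10.0) = 0.4630
R = 1 / (1 − 0.4630) = 1.862
Css,max = 39.4 × 1.862 ≈ 73.4 ng/mL

73.4 ng/mL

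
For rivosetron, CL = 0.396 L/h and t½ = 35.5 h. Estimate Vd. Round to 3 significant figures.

20.3 L

k = ln 2 / t½ = ln 2 / 35.5 = 0.01953 h⁻¹
V = CL / k = 0.396 / 0.01953 ≈ 20.3 L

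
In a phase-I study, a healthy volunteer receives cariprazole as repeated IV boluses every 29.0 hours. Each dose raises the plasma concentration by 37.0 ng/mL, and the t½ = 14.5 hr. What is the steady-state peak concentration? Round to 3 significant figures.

49.3 ng/mL

k = ln 2 / 14.5 = 0.04780 hr⁻¹
Fraction remaining after one interval: e^(−kτ) = e^(−0.04780 × 29.0) = 0.2500
R = 1 / (1 − 0.2500) = 1.333
Css,max = 37.0 × 1.333 ≈ 49.3 ng/mL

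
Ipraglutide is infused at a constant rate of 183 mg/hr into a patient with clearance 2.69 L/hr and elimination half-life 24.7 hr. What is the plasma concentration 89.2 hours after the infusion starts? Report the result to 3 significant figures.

62.5 mg/L

Css = rate / CL = 183 / 2.69 = 68.03 mg/L
k = ln 2 / 24.7 = 0.02806 hr⁻¹
C(t) = Css (1 − e^(−kt)) = 68.03 × (1 − e^(−2.503)) = 68.03 × 0.9182 ≈ 62.5 mg/L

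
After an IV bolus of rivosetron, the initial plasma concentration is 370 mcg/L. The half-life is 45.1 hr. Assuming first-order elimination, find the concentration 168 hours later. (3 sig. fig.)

28.0 mcg/L

k = ln 2 / 45.1 = 0.01537 hr⁻¹
168 hr is 3.725 half-lives, so C = 370 × (1/2)^3.725 = 370 × 0.07562 ≈ 28.0 mcg/L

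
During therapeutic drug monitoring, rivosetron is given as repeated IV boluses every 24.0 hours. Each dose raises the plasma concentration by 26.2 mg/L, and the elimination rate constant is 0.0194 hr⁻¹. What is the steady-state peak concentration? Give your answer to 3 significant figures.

70.4 mg/L

Fraction remaining after one interval: e^(−kτ) = e^(−0.01940 × 24.0) = 0.6278
R = 1 / (1 − 0.6278) = 2.686
Css,max = 26.2 × 2.686 ≈ 70.4 mg/L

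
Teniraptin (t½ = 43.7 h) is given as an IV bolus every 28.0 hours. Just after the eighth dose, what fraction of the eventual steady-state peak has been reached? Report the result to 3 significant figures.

k = ln 2 / 43.7 = 0.01586 h⁻¹
f_n = 1 − e^(−nkτ) = 1 − e^(−8 × 0.01586 × 28.0) = 1 − e^(−3.553) = 1 − 0.02864 ≈ 0.971

0.971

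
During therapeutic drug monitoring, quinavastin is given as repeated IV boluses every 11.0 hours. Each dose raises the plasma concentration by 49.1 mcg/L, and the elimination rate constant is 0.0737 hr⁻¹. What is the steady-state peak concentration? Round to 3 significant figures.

Fraction remaining after one interval: e^(−kτ) = e^(−0.07370 × 11.0) = 0.4445
R = 1 / (1 − 0.4445) = 1.800
Css,max = 49.1 × 1.800 ≈ 88.4 mcg/L

88.4 mcg/L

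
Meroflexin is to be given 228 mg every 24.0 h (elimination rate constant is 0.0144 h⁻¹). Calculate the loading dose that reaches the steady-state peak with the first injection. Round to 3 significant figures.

780 mg

Accumulation ratio R = 1 / (1 − e^(−kτ)) = 1 / (1 − e^(−0.01440×24.0)) = 1 / (1 − 0.7078) = 3.422
Loading dose = maintenance dose × R = 228 × 3.422 ≈ 780 mg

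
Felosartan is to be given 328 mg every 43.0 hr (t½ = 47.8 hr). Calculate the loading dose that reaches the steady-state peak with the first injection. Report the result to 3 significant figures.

k = ln 2 / 47.8 = 0.01450 hr⁻¹
Accumulation ratio R = 1 / (1 − e^(−kτ)) = 1 / (1 − e^(−0.01450×43.0)) = 1 / (1 − 0.5360) = 2.155
Loading dose = maintenance dose × R = 328 × 2.155 ≈ 707 mg

707 mg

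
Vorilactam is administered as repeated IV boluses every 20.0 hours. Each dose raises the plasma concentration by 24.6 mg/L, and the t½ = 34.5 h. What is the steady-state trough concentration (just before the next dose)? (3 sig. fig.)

49.7 mg/L

k = ln 2 / 34.5 = 0.02009 h⁻¹
Fraction remaining after one interval: e^(−kτ) = e^(−0.02009 × 20.0) = 0.6691
R = 1 / (1 − 0.6691) = 3.022
Css,max = 24.6 × 3.022 = 74.34 mg/L
Css,min = Css,max × e^(−kτ) = 74.34 × 0.6691 ≈ 49.7 mg/L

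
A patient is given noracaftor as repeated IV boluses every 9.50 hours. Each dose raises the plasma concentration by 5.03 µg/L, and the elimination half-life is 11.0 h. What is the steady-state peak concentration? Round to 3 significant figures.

k = ln 2 / 11.0 = 0.06301 h⁻¹
Fraction remaining after one interval: e^(−kτ) = e^(−0.06301 × 9.50) = 0.5496
R = 1 / (1 − 0.5496) = 2.220
Css,max = 5.03 × 2.220 ≈ 11.2 µg/L

11.2 µg/L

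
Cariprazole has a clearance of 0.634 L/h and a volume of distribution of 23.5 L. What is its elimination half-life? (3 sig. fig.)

25.7 hours

k = CL / V = 0.634 / 23.5 = 0.02698 h⁻¹
t½ = ln 2 / k = ln 2 / 0.02698 ≈ 25.7 hours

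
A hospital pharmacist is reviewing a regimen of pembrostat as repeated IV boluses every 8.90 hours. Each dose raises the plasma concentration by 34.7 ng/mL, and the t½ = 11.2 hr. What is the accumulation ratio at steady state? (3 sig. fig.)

2.36

k = ln 2 / 11.2 = 0.06189 hr⁻¹
Fraction remaining after one interval: e^(−kτ) = e^(−0.06189 × 8.90) = 0.5765
R = 1 / (1 − 0.5765) = 1 / 0.4235 ≈ 2.36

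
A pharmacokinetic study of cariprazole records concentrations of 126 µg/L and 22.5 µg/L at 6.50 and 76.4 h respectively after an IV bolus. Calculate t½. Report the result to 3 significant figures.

k = ln(C₁/C₂) / (t₂ − t₁) = ln(126/22.5) / (76.4 − 6.50)
  = 1.723 / 69.90 = 0.02465 h⁻¹
t½ = ln 2 / k = ln 2 / 0.02465 ≈ 28.1 hours

28.1 hours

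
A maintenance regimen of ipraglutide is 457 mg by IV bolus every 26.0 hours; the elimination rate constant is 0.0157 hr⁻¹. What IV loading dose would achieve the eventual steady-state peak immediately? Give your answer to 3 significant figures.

1360 mg

Accumulation ratio R = 1 / (1 − e^(−kτ)) = 1 / (1 − e^(−0.01570×26.0)) = 1 / (1 − 0.6648) = 2.984
Loading dose = maintenance dose × R = 457 × 2.984 ≈ 1360 mg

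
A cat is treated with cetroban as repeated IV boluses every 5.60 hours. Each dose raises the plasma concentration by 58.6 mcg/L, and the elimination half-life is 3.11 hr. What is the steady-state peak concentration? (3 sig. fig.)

k = ln 2 / 3.11 = 0.2229 hr⁻¹
Fraction remaining after one interval: e^(−kτ) = e^(−0.2229 × 5.60) = 0.2870
R = 1 / (1 − 0.2870) = 1.403
Css,max = 58.6 × 1.403 ≈ 82.2 mcg/L

82.2 mcg/L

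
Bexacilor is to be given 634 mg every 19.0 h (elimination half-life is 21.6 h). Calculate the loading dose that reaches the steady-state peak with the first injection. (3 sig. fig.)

k = ln 2 / 21.6 = 0.03209 h⁻¹
Accumulation ratio R = 1 / (1 − e^(−kτ)) = 1 / (1 − e^(−0.03209×19.0)) = 1 / (1 − 0.5435) = 2.191
Loading dose = maintenance dose × R = 634 × 2.191 ≈ 1390 mg

1390 mg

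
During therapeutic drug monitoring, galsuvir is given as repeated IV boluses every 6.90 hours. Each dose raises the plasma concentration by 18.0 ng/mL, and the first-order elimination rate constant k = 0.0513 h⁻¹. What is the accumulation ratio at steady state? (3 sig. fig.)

3.35

Fraction remaining after one interval: e^(−kτ) = e^(−0.05130 × 6.90) = 0.7019
R = 1 / (1 − 0.7019) = 1 / 0.2981 ≈ 3.35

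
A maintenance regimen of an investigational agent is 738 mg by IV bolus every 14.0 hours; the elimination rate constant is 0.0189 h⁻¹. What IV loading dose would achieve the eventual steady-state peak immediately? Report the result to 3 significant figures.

3170 mg

Accumulation ratio R = 1 / (1 − e^(−kτ)) = 1 / (1 − e^(−0.01890×14.0)) = 1 / (1 − 0.7675) = 4.301
Loading dose = maintenance dose × R = 738 × 4.301 ≈ 3170 mg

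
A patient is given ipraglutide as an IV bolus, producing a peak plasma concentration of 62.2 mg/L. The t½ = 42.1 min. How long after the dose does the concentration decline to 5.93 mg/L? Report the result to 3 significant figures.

143 minutes

k = ln 2 / 42.1 = 0.01646 min⁻¹
C(t) = C₀ e^(−kt)  ⇒  t = ln(C₀/C) / k
t = ln(62.2/5.93) / 0.01646 = 2.350 / 0.01646 ≈ 143 minutes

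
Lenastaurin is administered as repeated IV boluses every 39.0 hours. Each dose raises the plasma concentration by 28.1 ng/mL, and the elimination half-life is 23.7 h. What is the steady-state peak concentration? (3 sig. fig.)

k = ln 2 / 23.7 = 0.02925 h⁻¹
Fraction remaining after one interval: e^(−kτ) = e^(−0.02925 × 39.0) = 0.3196
R = 1 / (1 − 0.3196) = 1.470
Css,max = 28.1 × 1.470 ≈ 41.3 ng/mL

41.3 ng/mL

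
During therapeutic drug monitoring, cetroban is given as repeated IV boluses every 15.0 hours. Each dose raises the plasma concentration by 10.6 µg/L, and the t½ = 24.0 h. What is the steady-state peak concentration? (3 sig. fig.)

30.1 µg/L

k = ln 2 / 24.0 = 0.02888 h⁻¹
Fraction remaining after one interval: e^(−kτ) = e^(−0.02888 × 15.0) = 0.6484
R = 1 / (1 − 0.6484) = 2.844
Css,max = 10.6 × 2.844 ≈ 30.1 µg/L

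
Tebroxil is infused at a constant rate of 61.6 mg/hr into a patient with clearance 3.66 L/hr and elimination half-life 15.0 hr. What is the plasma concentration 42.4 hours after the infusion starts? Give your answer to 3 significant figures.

Css = rate / CL = 61.6 / 3.66 = 16.83 µg/mL
k = ln 2 / 15.0 = 0.04621 hr⁻¹
C(t) = Css (1 − e^(−kt)) = 16.83 × (1 − e^(−1.959)) = 16.83 × 0.8590 ≈ 14.5 µg/mL

14.5 µg/mL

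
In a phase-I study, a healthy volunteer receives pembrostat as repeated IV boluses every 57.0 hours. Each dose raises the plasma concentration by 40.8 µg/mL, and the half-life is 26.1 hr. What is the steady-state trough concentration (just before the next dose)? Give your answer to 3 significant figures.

11.5 µg/mL

k = ln 2 / 26.1 = 0.02656 hr⁻¹
Fraction remaining after one interval: e^(−kτ) = e^(−0.02656 × 57.0) = 0.2201
R = 1 / (1 − 0.2201) = 1.282
Css,max = 40.8 × 1.282 = 52.31 µg/mL
Css,min = Css,max × e^(−kτ) = 52.31 × 0.2201 ≈ 11.5 µg/mL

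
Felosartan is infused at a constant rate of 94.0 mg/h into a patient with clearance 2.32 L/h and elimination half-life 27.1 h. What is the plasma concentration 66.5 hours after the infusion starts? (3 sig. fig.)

33.1 mg/L

Css = rate / CL = 94.0 / 2.32 = 40.52 mg/L
k = ln 2 / 27.1 = 0.02558 h⁻¹
C(t) = Css (1 − e^(−kt)) = 40.52 × (1 − e^(−1.701)) = 40.52 × 0.8175 ≈ 33.1 mg/L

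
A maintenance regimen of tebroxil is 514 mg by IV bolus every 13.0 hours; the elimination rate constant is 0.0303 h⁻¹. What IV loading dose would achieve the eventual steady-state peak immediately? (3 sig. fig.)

Accumulation ratio R = 1 / (1 − e^(−kτ)) = 1 / (1 − e^(−0.03030×13.0)) = 1 / (1 − 0.6744) = 3.071
Loading dose = maintenance dose × R = 514 × 3.071 ≈ 1580 mg

1580 mg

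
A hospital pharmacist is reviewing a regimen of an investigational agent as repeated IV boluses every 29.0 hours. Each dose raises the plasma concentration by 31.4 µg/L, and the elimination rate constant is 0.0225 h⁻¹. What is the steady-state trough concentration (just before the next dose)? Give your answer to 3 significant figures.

Fraction remaining after one interval: e^(−kτ) = e^(−0.02250 × 29.0) = 0.5207
R = 1 / (1 − 0.5207) = 2.087
Css,max = 31.4 × 2.087 = 65.52 µg/L
Css,min = Css,max × e^(−kτ) = 65.52 × 0.5207 ≈ 34.1 µg/L

34.1 µg/L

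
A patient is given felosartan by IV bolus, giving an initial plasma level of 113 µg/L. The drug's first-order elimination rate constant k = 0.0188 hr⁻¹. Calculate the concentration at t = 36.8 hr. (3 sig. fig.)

56.6 µg/L

C(t) = C₀ e^(−kt) = 113 × e^(−0.01880 × 36.8) = 113 × e^(−0.6918) = 113 × 0.5007 ≈ 56.6 µg/L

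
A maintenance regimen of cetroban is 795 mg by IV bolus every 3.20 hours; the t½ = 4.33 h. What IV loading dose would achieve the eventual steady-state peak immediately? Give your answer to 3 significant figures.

1980 mg

k = ln 2 / 4.33 = 0.1601 h⁻¹
Accumulation ratio R = 1 / (1 − e^(−kτ)) = 1 / (1 − e^(−0.1601×3.20)) = 1 / (1 − 0.5991) = 2.495
Loading dose = maintenance dose × R = 795 × 2.495 ≈ 1980 mg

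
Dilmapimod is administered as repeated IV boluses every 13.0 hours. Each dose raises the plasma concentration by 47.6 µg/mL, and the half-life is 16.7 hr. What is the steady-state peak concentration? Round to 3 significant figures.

k = ln 2 / 16.7 = 0.04151 hr⁻¹
Fraction remaining after one interval: e^(−kτ) = e^(−0.04151 × 13.0) = 0.5830
R = 1 / (1 − 0.5830) = 2.398
Css,max = 47.6 × 2.398 ≈ 114 µg/mL

114 µg/mL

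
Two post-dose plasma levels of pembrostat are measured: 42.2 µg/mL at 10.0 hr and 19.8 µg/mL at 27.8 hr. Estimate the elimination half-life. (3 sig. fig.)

k = ln(C₁/C₂) / (t₂ − t₁) = ln(42.2/19.8) / (27.8 − 10.0)
  = 0.7567 / 17.80 = 0.04251 hr⁻¹
t½ = ln 2 / k = ln 2 / 0.04251 ≈ 16.3 hours

16.3 hours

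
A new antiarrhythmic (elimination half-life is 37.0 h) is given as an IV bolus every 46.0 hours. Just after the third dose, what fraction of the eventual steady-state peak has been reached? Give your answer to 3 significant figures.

k = ln 2 / 37.0 = 0.01873 h⁻¹
f_n = 1 − e^(−nkτ) = 1 − e^(−3 × 0.01873 × 46.0) = 1 − e^(−2.585) = 1 − 0.07538 ≈ 0.925

0.925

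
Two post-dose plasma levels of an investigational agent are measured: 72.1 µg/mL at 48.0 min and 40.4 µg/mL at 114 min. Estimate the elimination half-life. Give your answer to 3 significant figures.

k = ln(C₁/C₂) / (t₂ − t₁) = ln(72.1/40.4) / (114 − 48.0)
  = 0.5792 / 66.00 = 0.008776 min⁻¹
t½ = ln 2 / k = ln 2 / 0.008776 ≈ 79.0 minutes

79.0 minutes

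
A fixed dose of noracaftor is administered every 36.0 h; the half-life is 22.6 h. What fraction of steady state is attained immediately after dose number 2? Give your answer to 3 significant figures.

k = ln 2 / 22.6 = 0.03067 h⁻¹
f_n = 1 − e^(−nkτ) = 1 − e^(−2 × 0.03067 × 36.0) = 1 − e^(−2.208) = 1 − 0.1099 ≈ 0.890

0.890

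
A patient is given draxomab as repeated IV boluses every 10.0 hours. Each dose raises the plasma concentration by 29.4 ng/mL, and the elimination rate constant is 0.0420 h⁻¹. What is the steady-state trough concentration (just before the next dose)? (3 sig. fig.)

Fraction remaining after one interval: e^(−kτ) = e^(−0.04200 × 10.0) = 0.6570
R = 1 / (1 − 0.6570) = 2.916
Css,max = 29.4 × 2.916 = 85.73 ng/mL
Css,min = Css,max × e^(−kτ) = 85.73 × 0.6570 ≈ 56.3 ng/mL

56.3 ng/mL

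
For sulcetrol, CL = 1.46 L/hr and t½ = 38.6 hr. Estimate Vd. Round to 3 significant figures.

81.3 L

k = ln 2 / t½ = ln 2 / 38.6 = 0.01796 hr⁻¹
V = CL / k = 1.46 / 0.01796 ≈ 81.3 L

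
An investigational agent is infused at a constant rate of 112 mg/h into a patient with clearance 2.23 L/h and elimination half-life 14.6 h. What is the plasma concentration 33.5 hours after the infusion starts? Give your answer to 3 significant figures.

40.0 µg/mL

Css = rate / CL = 112 / 2.23 = 50.22 µg/mL
k = ln 2 / 14.6 = 0.04748 h⁻¹
C(t) = Css (1 − e^(−kt)) = 50.22 × (1 − e^(−1.590)) = 50.22 × 0.7962 ≈ 40.0 µg/mL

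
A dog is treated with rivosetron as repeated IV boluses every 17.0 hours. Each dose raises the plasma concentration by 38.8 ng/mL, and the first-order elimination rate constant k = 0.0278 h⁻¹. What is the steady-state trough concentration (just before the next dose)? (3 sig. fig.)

Fraction remaining after one interval: e^(−kτ) = e^(−0.02780 × 17.0) = 0.6234
R = 1 / (1 − 0.6234) = 2.655
Css,max = 38.8 × 2.655 = 103.0 ng/mL
Css,min = Css,max × e^(−kτ) = 103.0 × 0.6234 ≈ 64.2 ng/mL

64.2 ng/mL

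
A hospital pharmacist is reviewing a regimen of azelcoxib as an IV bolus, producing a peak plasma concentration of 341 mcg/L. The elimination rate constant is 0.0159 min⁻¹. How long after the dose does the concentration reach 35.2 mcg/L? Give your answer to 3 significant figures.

C(t) = C₀ e^(−kt)  ⇒  t = ln(C₀/C) / k
t = ln(341/35.2) / 0.01590 = 2.271 / 0.01590 ≈ 143 minutes

143 minutes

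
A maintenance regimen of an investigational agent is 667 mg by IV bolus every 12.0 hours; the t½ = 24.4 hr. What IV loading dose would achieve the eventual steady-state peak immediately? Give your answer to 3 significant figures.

2310 mg

k = ln 2 / 24.4 = 0.02841 hr⁻¹
Accumulation ratio R = 1 / (1 − e^(−kτ)) = 1 / (1 − e^(−0.02841×12.0)) = 1 / (1 − 0.7111) = 3.462
Loading dose = maintenance dose × R = 667 × 3.462 ≈ 2310 mg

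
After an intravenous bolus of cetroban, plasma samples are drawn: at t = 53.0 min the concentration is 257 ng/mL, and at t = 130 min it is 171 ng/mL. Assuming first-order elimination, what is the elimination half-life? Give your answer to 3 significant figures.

131 minutes

k = ln(C₁/C₂) / (t₂ − t₁) = ln(257/171) / (130 − 53.0)
  = 0.4074 / 77.00 = 0.005291 min⁻¹
t½ = ln 2 / k = ln 2 / 0.005291 ≈ 131 minutes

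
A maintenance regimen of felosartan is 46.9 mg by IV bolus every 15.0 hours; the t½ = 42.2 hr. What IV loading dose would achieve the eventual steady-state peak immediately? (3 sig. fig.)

215 mg

k = ln 2 / 42.2 = 0.01643 hr⁻¹
Accumulation ratio R = 1 / (1 − e^(−kτ)) = 1 / (1 − e^(−0.01643×15.0)) = 1 / (1 − 0.7816) = 4.579
Loading dose = maintenance dose × R = 46.9 × 4.579 ≈ 215 mg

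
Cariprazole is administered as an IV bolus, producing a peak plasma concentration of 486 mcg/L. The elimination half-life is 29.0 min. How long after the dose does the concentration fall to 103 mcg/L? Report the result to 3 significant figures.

k = ln 2 / 29.0 = 0.02390 min⁻¹
C(t) = C₀ e^(−kt)  ⇒  t = ln(C₀/C) / k
t = ln(486/103) / 0.02390 = 1.551 / 0.02390 ≈ 64.9 minutes

64.9 minutes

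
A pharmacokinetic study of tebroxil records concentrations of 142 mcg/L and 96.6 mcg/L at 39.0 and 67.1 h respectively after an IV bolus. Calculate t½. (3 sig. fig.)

k = ln(C₁/C₂) / (t₂ − t₁) = ln(142/96.6) / (67.1 − 39.0)
  = 0.3852 / 28.10 = 0.01371 h⁻¹
t½ = ln 2 / k = ln 2 / 0.01371 ≈ 50.6 hours

50.6 hours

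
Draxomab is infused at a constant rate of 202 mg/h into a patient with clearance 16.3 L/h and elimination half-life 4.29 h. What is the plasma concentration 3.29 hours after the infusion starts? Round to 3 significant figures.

Css = rate / CL = 202 / 16.3 = 12.39 µg/mL
k = ln 2 / 4.29 = 0.1616 h⁻¹
C(t) = Css (1 − e^(−kt)) = 12.39 × (1 − e^(−0.5316)) = 12.39 × 0.4123 ≈ 5.11 µg/mL

5.11 µg/mL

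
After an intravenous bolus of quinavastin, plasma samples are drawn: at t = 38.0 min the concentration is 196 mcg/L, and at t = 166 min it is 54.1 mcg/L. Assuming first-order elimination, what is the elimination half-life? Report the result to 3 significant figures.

68.9 minutes

k = ln(C₁/C₂) / (t₂ − t₁) = ln(196/54.1) / (166 − 38.0)
  = 1.287 / 128.0 = 0.01006 min⁻¹
t½ = ln 2 / k = ln 2 / 0.01006 ≈ 68.9 minutes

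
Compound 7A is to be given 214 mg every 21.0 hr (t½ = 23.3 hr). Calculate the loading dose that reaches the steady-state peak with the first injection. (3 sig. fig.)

461 mg

k = ln 2 / 23.3 = 0.02975 hr⁻¹
Accumulation ratio R = 1 / (1 − e^(−kτ)) = 1 / (1 − e^(−0.02975×21.0)) = 1 / (1 − 0.5354) = 2.152
Loading dose = maintenance dose × R = 214 × 2.152 ≈ 461 mg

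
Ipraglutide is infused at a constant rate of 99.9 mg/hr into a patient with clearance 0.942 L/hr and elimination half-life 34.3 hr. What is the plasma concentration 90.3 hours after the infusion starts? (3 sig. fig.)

Css = rate / CL = 99.9 / 0.942 = 106.1 µg/mL
k = ln 2 / 34.3 = 0.02021 hr⁻¹
C(t) = Css (1 − e^(−kt)) = 106.1 × (1 − e^(−1.825)) = 106.1 × 0.8388 ≈ 89.0 µg/mL

89.0 µg/mL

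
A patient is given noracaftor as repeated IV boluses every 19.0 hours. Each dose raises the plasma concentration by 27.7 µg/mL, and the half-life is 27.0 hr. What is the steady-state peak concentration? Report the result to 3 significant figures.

71.8 µg/mL

k = ln 2 / 27.0 = 0.02567 hr⁻¹
Fraction remaining after one interval: e^(−kτ) = e^(−0.02567 × 19.0) = 0.6140
R = 1 / (1 − 0.6140) = 2.591
Css,max = 27.7 × 2.591 ≈ 71.8 µg/mL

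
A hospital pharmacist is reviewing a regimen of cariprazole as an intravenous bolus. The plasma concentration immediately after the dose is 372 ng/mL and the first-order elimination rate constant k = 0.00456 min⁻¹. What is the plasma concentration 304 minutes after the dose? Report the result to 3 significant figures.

93.0 ng/mL

C(t) = C₀ e^(−kt) = 372 × e^(−0.004560 × 304) = 372 × e^(−1.386) = 372 × 0.2500 ≈ 93.0 ng/mL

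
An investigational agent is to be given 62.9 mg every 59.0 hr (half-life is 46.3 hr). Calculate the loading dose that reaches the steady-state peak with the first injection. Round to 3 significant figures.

k = ln 2 / 46.3 = 0.01497 hr⁻¹
Accumulation ratio R = 1 / (1 − e^(−kτ)) = 1 / (1 − e^(−0.01497×59.0)) = 1 / (1 − 0.4134) = 1.705
Loading dose = maintenance dose × R = 62.9 × 1.705 ≈ 107 mg

107 mg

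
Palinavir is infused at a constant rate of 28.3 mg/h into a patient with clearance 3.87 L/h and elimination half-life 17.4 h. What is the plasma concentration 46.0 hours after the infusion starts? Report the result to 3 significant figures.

Css = rate / CL = 28.3 / 3.87 = 7.313 µg/mL
k = ln 2 / 17.4 = 0.03984 h⁻¹
C(t) = Css (1 − e^(−kt)) = 7.313 × (1 − e^(−1.832)) = 7.313 × 0.8400 ≈ 6.14 µg/mL

6.14 µg/mL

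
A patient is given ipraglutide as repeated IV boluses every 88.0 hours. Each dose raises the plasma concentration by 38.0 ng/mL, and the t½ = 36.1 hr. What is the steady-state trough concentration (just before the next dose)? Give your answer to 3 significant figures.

k = ln 2 / 36.1 = 0.01920 hr⁻¹
Fraction remaining after one interval: e^(−kτ) = e^(−0.01920 × 88.0) = 0.1846
R = 1 / (1 − 0.1846) = 1.226
Css,max = 38.0 × 1.226 = 46.60 ng/mL
Css,min = Css,max × e^(−kτ) = 46.60 × 0.1846 ≈ 8.60 ng/mL

8.60 ng/mL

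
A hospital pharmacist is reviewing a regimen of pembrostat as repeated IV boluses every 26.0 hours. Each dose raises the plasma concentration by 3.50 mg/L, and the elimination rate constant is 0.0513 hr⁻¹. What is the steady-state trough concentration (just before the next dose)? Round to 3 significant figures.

1.25 mg/L

Fraction remaining after one interval: e^(−kτ) = e^(−0.05130 × 26.0) = 0.2635
R = 1 / (1 − 0.2635) = 1.358
Css,max = 3.50 × 1.358 = 4.752 mg/L
Css,min = Css,max × e^(−kτ) = 4.752 × 0.2635 ≈ 1.25 mg/L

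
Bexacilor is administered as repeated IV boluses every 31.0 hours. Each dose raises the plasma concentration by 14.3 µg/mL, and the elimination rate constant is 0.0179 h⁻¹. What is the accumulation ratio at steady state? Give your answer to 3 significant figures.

Fraction remaining after one interval: e^(−kτ) = e^(−0.01790 × 31.0) = 0.5741
R = 1 / (1 − 0.5741) = 1 / 0.4259 ≈ 2.35

2.35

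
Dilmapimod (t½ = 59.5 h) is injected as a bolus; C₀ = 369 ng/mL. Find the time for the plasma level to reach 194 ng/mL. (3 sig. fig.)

k = ln 2 / 59.5 = 0.01165 h⁻¹
C(t) = C₀ e^(−kt)  ⇒  t = ln(C₀/C) / k
t = ln(369/194) / 0.01165 = 0.6429 / 0.01165 ≈ 55.2 hours

55.2 hours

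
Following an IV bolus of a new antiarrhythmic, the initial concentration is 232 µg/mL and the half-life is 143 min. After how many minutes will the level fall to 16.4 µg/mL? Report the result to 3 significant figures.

547 minutes

k = ln 2 / 143 = 0.004847 min⁻¹
C(t) = C₀ e^(−kt)  ⇒  t = ln(C₀/C) / k
t = ln(232/16.4) / 0.004847 = 2.649 / 0.004847 ≈ 547 minutes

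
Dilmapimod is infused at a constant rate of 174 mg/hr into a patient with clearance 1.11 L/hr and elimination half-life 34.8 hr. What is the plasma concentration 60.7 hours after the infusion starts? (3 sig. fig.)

110 mg/L

Css = rate / CL = 174 / 1.11 = 156.8 mg/L
k = ln 2 / 34.8 = 0.01992 hr⁻¹
C(t) = Css (1 − e^(−kt)) = 156.8 × (1 − e^(−1.209)) = 156.8 × 0.7015 ≈ 110 mg/L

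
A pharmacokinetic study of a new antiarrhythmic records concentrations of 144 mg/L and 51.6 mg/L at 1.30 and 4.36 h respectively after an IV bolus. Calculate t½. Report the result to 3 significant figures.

2.07 hours

k = ln(C₁/C₂) / (t₂ − t₁) = ln(144/51.6) / (4.36 − 1.30)
  = 1.026 / 3.060 = 0.3354 h⁻¹
t½ = ln 2 / k = ln 2 / 0.3354 ≈ 2.07 hours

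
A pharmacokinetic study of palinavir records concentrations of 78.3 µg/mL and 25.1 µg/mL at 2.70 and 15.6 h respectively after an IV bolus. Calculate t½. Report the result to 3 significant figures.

k = ln(C₁/C₂) / (t₂ − t₁) = ln(78.3/25.1) / (15.6 − 2.70)
  = 1.138 / 12.90 = 0.08819 h⁻¹
t½ = ln 2 / k = ln 2 / 0.08819 ≈ 7.86 hours

7.86 hours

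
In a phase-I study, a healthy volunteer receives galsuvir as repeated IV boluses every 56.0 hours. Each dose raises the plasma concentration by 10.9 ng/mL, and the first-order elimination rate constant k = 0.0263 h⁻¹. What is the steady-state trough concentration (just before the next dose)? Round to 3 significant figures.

3.24 ng/mL

Fraction remaining after one interval: e^(−kτ) = e^(−0.02630 × 56.0) = 0.2293
R = 1 / (1 − 0.2293) = 1.297
Css,max = 10.9 × 1.297 = 14.14 ng/mL
Css,min = Css,max × e^(−kτ) = 14.14 × 0.2293 ≈ 3.24 ng/mL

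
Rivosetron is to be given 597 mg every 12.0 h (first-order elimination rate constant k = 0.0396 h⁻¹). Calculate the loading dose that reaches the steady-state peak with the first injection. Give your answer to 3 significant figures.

Accumulation ratio R = 1 / (1 − e^(−kτ)) = 1 / (1 − e^(−0.03960×12.0)) = 1 / (1 − 0.6218) = 2.644
Loading dose = maintenance dose × R = 597 × 2.644 ≈ 1580 mg

1580 mg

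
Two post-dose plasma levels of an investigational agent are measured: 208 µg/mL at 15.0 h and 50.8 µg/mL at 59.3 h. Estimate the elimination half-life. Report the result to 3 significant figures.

k = ln(C₁/C₂) / (t₂ − t₁) = ln(208/50.8) / (59.3 − 15.0)
  = 1.410 / 44.30 = 0.03182 h⁻¹
t½ = ln 2 / k = ln 2 / 0.03182 ≈ 21.8 hours

21.8 hours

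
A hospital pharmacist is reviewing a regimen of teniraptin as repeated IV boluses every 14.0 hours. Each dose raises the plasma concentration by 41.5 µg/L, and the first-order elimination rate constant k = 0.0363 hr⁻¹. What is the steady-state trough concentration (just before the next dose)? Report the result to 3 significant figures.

Fraction remaining after one interval: e^(−kτ) = e^(−0.03630 × 14.0) = 0.6016
R = 1 / (1 − 0.6016) = 2.510
Css,max = 41.5 × 2.510 = 104.2 µg/L
Css,min = Css,max × e^(−kτ) = 104.2 × 0.6016 ≈ 62.7 µg/L

62.7 µg/L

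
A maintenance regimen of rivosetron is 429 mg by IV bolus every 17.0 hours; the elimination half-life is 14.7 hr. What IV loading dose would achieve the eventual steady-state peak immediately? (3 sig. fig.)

778 mg

k = ln 2 / 14.7 = 0.04715 hr⁻¹
Accumulation ratio R = 1 / (1 − e^(−kτ)) = 1 / (1 − e^(−0.04715×17.0)) = 1 / (1 − 0.4486) = 1.814
Loading dose = maintenance dose × R = 429 × 1.814 ≈ 778 mg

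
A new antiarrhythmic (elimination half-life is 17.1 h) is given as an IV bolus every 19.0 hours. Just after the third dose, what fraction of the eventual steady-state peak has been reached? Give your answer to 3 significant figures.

k = ln 2 / 17.1 = 0.04053 h⁻¹
f_n = 1 − e^(−nkτ) = 1 − e^(−3 × 0.04053 × 19.0) = 1 − e^(−2.310) = 1 − 0.09921 ≈ 0.901

0.901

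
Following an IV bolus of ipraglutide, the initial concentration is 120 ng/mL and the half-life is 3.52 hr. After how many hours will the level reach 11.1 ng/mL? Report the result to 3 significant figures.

12.1 hours

k = ln 2 / 3.52 = 0.1969 hr⁻¹
C(t) = C₀ e^(−kt)  ⇒  t = ln(C₀/C) / k
t = ln(120/11.1) / 0.1969 = 2.381 / 0.1969 ≈ 12.1 hours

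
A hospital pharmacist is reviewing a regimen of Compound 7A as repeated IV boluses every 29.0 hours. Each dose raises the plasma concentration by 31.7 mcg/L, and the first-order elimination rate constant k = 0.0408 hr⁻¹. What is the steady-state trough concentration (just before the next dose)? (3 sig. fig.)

14.0 mcg/L

Fraction remaining after one interval: e^(−kτ) = e^(−0.04080 × 29.0) = 0.3063
R = 1 / (1 − 0.3063) = 1.442
Css,max = 31.7 × 1.442 = 45.70 mcg/L
Css,min = Css,max × e^(−kτ) = 45.70 × 0.3063 ≈ 14.0 mcg/L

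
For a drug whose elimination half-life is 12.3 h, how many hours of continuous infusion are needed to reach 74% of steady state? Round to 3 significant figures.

23.9 hours

k = ln 2 / 12.3 = 0.05635 h⁻¹
f = 1 − e^(−kt)  ⇒  t = −ln(1 − f) / k
t = −ln(1 − 0.74) / 0.05635 = 1.347 / 0.05635 ≈ 23.9 hours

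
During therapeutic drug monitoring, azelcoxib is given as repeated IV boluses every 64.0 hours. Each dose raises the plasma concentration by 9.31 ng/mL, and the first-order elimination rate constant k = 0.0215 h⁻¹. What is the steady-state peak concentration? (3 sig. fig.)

Fraction remaining after one interval: e^(−kτ) = e^(−0.02150 × 64.0) = 0.2526
R = 1 / (1 − 0.2526) = 1.338
Css,max = 9.31 × 1.338 ≈ 12.5 ng/mL

12.5 ng/mL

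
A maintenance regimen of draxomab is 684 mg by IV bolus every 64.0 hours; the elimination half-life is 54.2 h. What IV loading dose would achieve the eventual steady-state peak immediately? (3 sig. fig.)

k = ln 2 / 54.2 = 0.01279 h⁻¹
Accumulation ratio R = 1 / (1 − e^(−kτ)) = 1 / (1 − e^(−0.01279×64.0)) = 1 / (1 − 0.4411) = 1.789
Loading dose = maintenance dose × R = 684 × 1.789 ≈ 1220 mg

1220 mg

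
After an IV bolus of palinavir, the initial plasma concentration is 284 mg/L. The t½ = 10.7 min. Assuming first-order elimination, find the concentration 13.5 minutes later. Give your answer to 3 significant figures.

k = ln 2 / 10.7 = 0.06478 min⁻¹
13.5 min is 1.262 half-lives, so C = 284 × (1/2)^1.262 = 284 × 0.4171 ≈ 118 mg/L

118 mg/L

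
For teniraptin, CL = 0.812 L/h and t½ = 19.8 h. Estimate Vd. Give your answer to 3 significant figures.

k = ln 2 / t½ = ln 2 / 19.8 = 0.03501 h⁻¹
V = CL / k = 0.812 / 0.03501 ≈ 23.2 L

23.2 L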